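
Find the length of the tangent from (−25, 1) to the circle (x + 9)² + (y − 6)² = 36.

7√5

Centre (−9, 6), r² = 36. |PO|² = (−16)² + (−5)² = 281.
By the tangent–radius right angle, tangent length = √(|PO|² − r²) = √245 = 7√5.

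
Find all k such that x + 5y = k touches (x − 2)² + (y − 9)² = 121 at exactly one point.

k = 47 ± 11√26

The line touches the circle iff its distance from (2, 9) is 11:
|1·2 + 5·9 − k| / √26 = 11
|k − (47)| = 11√26.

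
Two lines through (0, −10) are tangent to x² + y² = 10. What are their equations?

A line y − (−10) = m(x − (0)) is tangent when its distance from (0, 0) is √10:
[m·(0) − (10)]² = 10(m² + 1)
m² − 9 = 0, so m = 3 or m = −3.
Through (0, −10) these give 3x − y = 10 and 3x + y = −10.

3x − y = 10 and 3x + y = −10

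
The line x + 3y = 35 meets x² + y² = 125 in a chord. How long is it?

Centre (0, 0), r² = 125. Perpendicular distance d from centre to line = |−35| / √10 = 35/√10.
Chord = 2√(r² − d²) = 2·√(5/2) = √10.

√10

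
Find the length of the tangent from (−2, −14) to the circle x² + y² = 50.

With centre O = (0, 0), |OP|² = 200 and r² = 50.
Power of the point: PT² = |PO|² − r² = 150, so PT = 5√6.

5√6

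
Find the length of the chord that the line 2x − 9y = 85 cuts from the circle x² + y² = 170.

2√85

The distance from (0, 0) to the line is 85/√85, and r² = 170.
Half the chord is √(r² − d²) = √(85), so the full chord is 2√85.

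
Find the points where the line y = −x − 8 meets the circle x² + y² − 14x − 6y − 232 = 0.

Express y = −x − 8 and substitute into the circle:
2x² + 8x − 120 = 0  ⟹  x² + 4x − 60 = 0
x = 6 or x = −10, giving (6, −14) and (−10, 2).

(−10, 2) and (6, −14)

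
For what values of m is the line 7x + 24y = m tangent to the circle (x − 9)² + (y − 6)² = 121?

The line touches the circle iff its distance from (9, 6) is 11:
|7·9 + 24·6 − m| / √625 = 11
|m − (207)| = 11·25, so m = 482 or m = −68.

m = −68 or m = 482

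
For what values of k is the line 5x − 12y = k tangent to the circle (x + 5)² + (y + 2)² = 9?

The line touches the circle iff its distance from (−5, −2) is 3:
|5·(−5) − 12·(−2) − k| / √169 = 3
|k − (−1)| = 3·13, so k = 38 or k = −40.

k = −40 or k = 38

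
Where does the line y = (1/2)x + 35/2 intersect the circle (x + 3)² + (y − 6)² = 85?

Substitute y = (35 + x)/2:
5x² + 70x + 225 = 0  ⟹  x² + 14x + 45 = 0
x = −5 or x = −9, giving (−5, 15) and (−9, 13).

(−9, 13) and (−5, 15)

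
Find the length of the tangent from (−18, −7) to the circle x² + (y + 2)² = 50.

Centre (0, −2), r² = 50. |PO|² = (−18)² + (−5)² = 349.
Power of the point: PT² = |PO|² − r² = 299, so PT = √299.

√299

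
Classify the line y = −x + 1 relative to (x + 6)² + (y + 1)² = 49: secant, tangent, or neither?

Substituting the line into the circle gives 2x² + 8x − 9 = 0.
Δ = 64 − (−72) = 136.
Two real roots: the line is a secant.

secant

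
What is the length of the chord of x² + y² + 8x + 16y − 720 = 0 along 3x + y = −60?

16√10

From the line, y = −3x − 60. Substituting:
10x² + 320x + 1920 = 0  ⟹  x² + 32x + 192 = 0
x = −8 or x = −24, giving (−8, −36) and (−24, 12).
Chord length = distance between (−8, −36) and (−24, 12) = √2560 = 16√10.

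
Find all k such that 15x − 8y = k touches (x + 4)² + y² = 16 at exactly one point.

k = −128 or k = 8

The line touches the circle iff its distance from (−4, 0) is 4:
|15·(−4) − 8·0 − k| / √289 = 4
|k − (−60)| = 4·17, so k = 8 or k = −128.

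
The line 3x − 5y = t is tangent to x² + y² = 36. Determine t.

t = ±6√34

Tangency holds when the distance from the centre (0, 0) to the line equals the radius 6:
|3·0 − 5·0 − t| / √34 = 6
|t| = 6√34.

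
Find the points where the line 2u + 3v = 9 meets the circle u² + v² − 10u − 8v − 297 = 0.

Express v = (9 − 2u)/3 and substitute into the circle:
13u² − 78u − 2808 = 0  ⟹  u² − 6u − 216 = 0
u = 18 or u = −12, giving (18, −9) and (−12, 11).

(−12, 11) and (18, −9)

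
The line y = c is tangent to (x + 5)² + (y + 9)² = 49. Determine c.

c = −16 or c = −2

The line touches the circle iff its distance from (−5, −9) is 7:
|0·(−5) + 1·(−9) − c| / √1 = 7
|c − (−9)| = 7, so c = −2 or c = −16.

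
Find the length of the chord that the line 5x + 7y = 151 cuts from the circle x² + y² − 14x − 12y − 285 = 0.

From the line, y = (151 − 5x)/7. Substituting:
74x² − 1776x − 3848 = 0  ⟹  x² − 24x − 52 = 0
x = 26 or x = −2, giving (26, 3) and (−2, 23).
Chord length = distance between (26, 3) and (−2, 23) = √1184 = 4√74.

4√74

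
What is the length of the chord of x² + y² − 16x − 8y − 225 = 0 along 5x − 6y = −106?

Centre (8, 4), r² = 305. Perpendicular distance d from centre to line = |122| / √61 = 122/√61.
Chord = 2√(r² − d²) = 2·√(61) = 2√61.

2√61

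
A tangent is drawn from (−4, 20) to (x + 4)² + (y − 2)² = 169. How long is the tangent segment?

√155

With centre O = (−4, 2), |OP|² = 324 and r² = 169.
Power of the point: PT² = |PO|² − r² = 155, so PT = √155.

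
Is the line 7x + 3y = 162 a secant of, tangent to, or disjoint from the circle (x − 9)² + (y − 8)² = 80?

Substituting the line into the circle gives 58x² − 2094x + 19053 = 0.
Discriminant = (−2094)² − 4·58·(19053) = −35460 < 0.
No real roots: the line does not meet the circle.

disjoint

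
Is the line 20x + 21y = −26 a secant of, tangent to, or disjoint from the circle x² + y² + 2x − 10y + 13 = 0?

disjoint

d² = (20·(−1) + 21·5 − (−26))²/841 = 12321/841; r² = 13.
Since d² > r², the line lies outside the circle.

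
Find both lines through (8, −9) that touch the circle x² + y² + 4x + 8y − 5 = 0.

Write the tangent as mx − y + (−9 − m·(8)) = 0 and set its distance from the centre to 5:
(−10m − (5))² = 25(m² + 1)
3m² + 4m = 0, so m = −4/3 or m = 0.
With m = −4/3: 4x + 3y = 5. With m = 0: y = −9.

4x + 3y = 5 and y = −9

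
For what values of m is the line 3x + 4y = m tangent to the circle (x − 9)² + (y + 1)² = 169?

m = −42 or m = 88

For a tangent, require d(centre, line) = r = 13.
|3·9 + 4·(−1) − m| / √25 = 13
|m − (23)| = 13·5, so m = 88 or m = −42.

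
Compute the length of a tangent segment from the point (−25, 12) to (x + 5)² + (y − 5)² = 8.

21

Centre (−5, 5), r² = 8. |PO|² = (−20)² + (7)² = 449.
The tangent meets the radius at right angles, so tangent² = |PO|² − r² = 449 − 8 = 441.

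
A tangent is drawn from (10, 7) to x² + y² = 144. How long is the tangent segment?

√5

The centre is (0, 0) and r = 12. The square of the distance from P to the centre is 100 + 49 = 149.
The tangent meets the radius at right angles, so tangent² = |PO|² − r² = 149 − 144 = 5.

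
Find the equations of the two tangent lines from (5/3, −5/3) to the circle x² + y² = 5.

2x − y = 5 and x − 2y = 5

Let a tangent through (5/3, −5/3) have slope m. Its distance from (0, 0) must equal √5:
(−5/3m − (5/3))² = 5(m² + 1)
2m² − 5m + 2 = 0, so m = 2 or m = 1/2.
Through (5/3, −5/3) these give 2x − y = 5 and x − 2y = 5.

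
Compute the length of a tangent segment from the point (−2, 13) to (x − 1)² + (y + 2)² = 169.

Centre (1, −2), r² = 169. |PO|² = (−3)² + (15)² = 234.
The tangent meets the radius at right angles, so tangent² = |PO|² − r² = 234 − 169 = 65.

√65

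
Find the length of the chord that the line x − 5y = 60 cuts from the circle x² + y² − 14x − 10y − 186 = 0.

The distance from (7, 5) to the line is 78/√26, and r² = 260.
Half the chord is √(r² − d²) = √(26), so the full chord is 2√26.

2√26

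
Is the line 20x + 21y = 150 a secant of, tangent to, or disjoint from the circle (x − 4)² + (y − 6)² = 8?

secant

Substituting the line into the circle gives 841x² − 4488x + 4104 = 0.
Δ = 20142144 − 13805856 = 6336288.
Two real roots: the line is a secant.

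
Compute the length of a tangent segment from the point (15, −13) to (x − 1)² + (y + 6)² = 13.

With centre O = (1, −6), |OP|² = 245 and r² = 13.
By the tangent–radius right angle, tangent length = √(|PO|² − r²) = √232 = 2√58.

2√58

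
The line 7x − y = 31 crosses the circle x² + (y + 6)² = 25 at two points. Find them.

Substitute y = 7x − 31:
50x² − 350x + 600 = 0  ⟹  x² − 7x + 12 = 0
x = 4 or x = 3, giving (4, −3) and (3, −10).

(3, −10) and (4, −3)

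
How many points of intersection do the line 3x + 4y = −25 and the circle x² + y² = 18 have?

0

Centre (0, 0), r² = 18. Distance² from centre to line = (25)²/25 = 25.
Since d² > r², the line lies outside the circle.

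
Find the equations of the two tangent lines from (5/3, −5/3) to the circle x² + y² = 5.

A line y − (−5/3) = m(x − (5/3)) is tangent when its distance from (0, 0) is √5:
(−5/3m − (5/3))² = 5(m² + 1)
2m² − 5m + 2 = 0, so m = 2 or m = 1/2.
With m = 2: 2x − y = 5. With m = 1/2: x − 2y = 5.

2x − y = 5 and x − 2y = 5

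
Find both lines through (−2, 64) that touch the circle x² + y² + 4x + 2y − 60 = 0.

Write the tangent as mx − y + (64 − m·(−2)) = 0 and set its distance from the centre to √65:
[m·(0) − (−65)]² = 65(m² + 1)
m² − 64 = 0, so m = 8 or m = −8.
With m = 8: 8x − y = −80. With m = −8: 8x + y = 48.

8x − y = −80 and 8x + y = 48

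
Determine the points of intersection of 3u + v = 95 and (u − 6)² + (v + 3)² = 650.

(29, 8) and (31, 2)

From the line, v = −3u + 95. Substituting:
10u² − 600u + 8990 = 0  ⟹  u² − 60u + 899 = 0
u = 31 or u = 29, giving (31, 2) and (29, 8).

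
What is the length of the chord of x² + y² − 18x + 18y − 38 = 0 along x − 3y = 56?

Substitute y = (−56 + x)/3:
10x² − 220x − 230 = 0  ⟹  x² − 22x − 23 = 0
x = 23 or x = −1, giving (23, −11) and (−1, −19).
|(23, −11) − (−1, −19)| = √((24)² + (8)²) = 8√10.

8√10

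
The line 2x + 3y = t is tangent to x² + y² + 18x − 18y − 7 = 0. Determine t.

t = 9 ± 13√13

For a tangent, require d(centre, line) = r = 13.
|2·(−9) + 3·9 − t| / √13 = 13
|t − (9)| = 13√13.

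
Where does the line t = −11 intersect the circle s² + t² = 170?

(−7, −11) and (7, −11)

Express t = −11 and substitute into the circle:
s² − 49 = 0
s = 7 or s = −7, giving (7, −11) and (−7, −11).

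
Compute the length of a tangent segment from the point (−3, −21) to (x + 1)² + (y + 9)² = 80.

Centre (−1, −9), r² = 80. |PO|² = (−2)² + (−12)² = 148.
By the tangent–radius right angle, tangent length = √(|PO|² − r²) = √68 = 2√17.

2√17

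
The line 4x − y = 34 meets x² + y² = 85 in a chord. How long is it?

From the line, y = 4x − 34. Substituting:
17x² − 272x + 1071 = 0  ⟹  x² − 16x + 63 = 0
x = 9 or x = 7, giving (9, 2) and (7, −6).
Chord length = distance between (9, 2) and (7, −6) = √68 = 2√17.

2√17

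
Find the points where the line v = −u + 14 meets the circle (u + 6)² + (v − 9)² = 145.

Express v = −u + 14 and substitute into the circle:
2u² + 2u − 84 = 0  ⟹  u² + u − 42 = 0
u = 6 or u = −7, giving (6, 8) and (−7, 21).

(−7, 21) and (6, 8)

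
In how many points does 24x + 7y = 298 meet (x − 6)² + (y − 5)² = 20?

0

d² = (24·6 + 7·5 − (298))²/625 = 14161/625; r² = 20.
Since d² > r², the line lies outside the circle.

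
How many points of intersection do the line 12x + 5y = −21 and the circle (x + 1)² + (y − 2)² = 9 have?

Substituting the line into the circle gives 169x² + 794x + 761 = 0.
Discriminant = (794)² − 4·169·(761) = 116000 > 0.
Two real roots: the line is a secant.

2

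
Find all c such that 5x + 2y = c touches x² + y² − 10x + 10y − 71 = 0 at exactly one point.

c = 15 ± 11√29

The line touches the circle iff its distance from (5, −5) is 11:
|5·5 + 2·(−5) − c| / √29 = 11
|c − (15)| = 11√29.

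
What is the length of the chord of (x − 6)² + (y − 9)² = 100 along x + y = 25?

Centre (6, 9), r² = 100. Perpendicular distance d from centre to line = |−10| / √2 = 10/√2.
Half the chord is √(r² − d²) = √(50), so the full chord is 10√2.

10√2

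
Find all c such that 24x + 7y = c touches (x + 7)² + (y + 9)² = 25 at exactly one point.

c = −356 or c = −106

The line touches the circle iff its distance from (−7, −9) is 5:
|24·(−7) + 7·(−9) − c| / √625 = 5
|c − (−231)| = 5·25, so c = −106 or c = −356.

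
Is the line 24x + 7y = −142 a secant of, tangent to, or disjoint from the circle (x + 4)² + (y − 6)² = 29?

secant

Centre (−4, 6), r² = 29. Distance² from centre to line = (88)²/625 = 7744/625.
Since d² < r², the line cuts the circle twice.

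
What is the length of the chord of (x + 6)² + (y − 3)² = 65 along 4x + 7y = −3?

The distance from (−6, 3) to the line is 0/√65, and r² = 65.
Half the chord is √(r² − d²) = √(65), so the full chord is 2√65.

2√65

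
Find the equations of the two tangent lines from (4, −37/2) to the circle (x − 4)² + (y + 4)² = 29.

5x − 2y = 57 and 5x + 2y = −17

Write the tangent as mx − y + (−37/2 − m·(4)) = 0 and set its distance from the centre to √29:
(0m − (29/2))² = 29(m² + 1)
4m² − 25 = 0, so m = 5/2 or m = −5/2.
Through (4, −37/2) these give 5x − 2y = 57 and 5x + 2y = −17.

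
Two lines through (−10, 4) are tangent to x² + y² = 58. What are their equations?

7x + 3y = −58 and 3x − 7y = −58

Let a tangent through (−10, 4) have slope m. Its distance from (0, 0) must equal √58:
(10m − (−4))² = 58(m² + 1)
21m² + 40m − 21 = 0, so m = −7/3 or m = 3/7.
With m = −7/3: 7x + 3y = −58. With m = 3/7: 3x − 7y = −58.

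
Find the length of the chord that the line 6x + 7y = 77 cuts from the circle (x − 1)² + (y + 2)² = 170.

2√85

Substitute y = (77 − 6x)/7:
85x² − 1190x = 0  ⟹  x² − 14x = 0
x = 14 or x = 0, giving (14, −1) and (0, 11).
|(14, −1) − (0, 11)| = √((14)² + (−12)²) = 2√85.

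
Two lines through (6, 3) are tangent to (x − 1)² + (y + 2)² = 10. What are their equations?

3x − y = 15 and x − 3y = −3

Let a tangent through (6, 3) have slope m. Its distance from (1, −2) must equal √10:
(−5m − (−5))² = 10(m² + 1)
3m² − 10m + 3 = 0, so m = 3 or m = 1/3.
With m = 3: 3x − y = 15. With m = 1/3: x − 3y = −3.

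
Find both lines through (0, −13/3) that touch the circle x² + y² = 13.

Write the tangent as mx − y + (−13/3 − m·(0)) = 0 and set its distance from the centre to √13:
(0m − (13/3))² = 13(m² + 1)
9m² − 4 = 0, so m = 2/3 or m = −2/3.
Through (0, −13/3) these give 2x − 3y = 13 and 2x + 3y = −13.

2x − 3y = 13 and 2x + 3y = −13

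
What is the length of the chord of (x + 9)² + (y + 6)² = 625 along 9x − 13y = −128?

Substitute y = (128 + 9x)/13:
250x² + 6750x − 49500 = 0  ⟹  x² + 27x − 198 = 0
x = 6 or x = −33, giving (6, 14) and (−33, −13).
Chord length = distance between (6, 14) and (−33, −13) = √2250 = 15√10.

15√10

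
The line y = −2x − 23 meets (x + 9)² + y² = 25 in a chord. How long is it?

The distance from (−9, 0) to the line is 5/√5, and r² = 25.
Chord = 2√(r² − d²) = 2·√(20) = 4√5.

4√5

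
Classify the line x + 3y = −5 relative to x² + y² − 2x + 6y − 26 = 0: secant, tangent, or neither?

d² = (1·1 + 3·(−3) − (−5))²/10 = 9/10; r² = 36.
Since d² < r², the line cuts the circle twice.

secant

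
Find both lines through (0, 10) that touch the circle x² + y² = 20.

2x + y = 10 and 2x − y = −10

Let a tangent through (0, 10) have slope m. Its distance from (0, 0) must equal 2√5:
[m·(0) − (−10)]² = 20(m² + 1)
m² − 4 = 0, so m = −2 or m = 2.
With m = −2: 2x + y = 10. With m = 2: 2x − y = −10.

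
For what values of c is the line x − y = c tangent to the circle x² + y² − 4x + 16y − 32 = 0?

c = 10 ± 10√2

For a tangent, require d(centre, line) = r = 10.
|1·2 − 1·(−8) − c| / √2 = 10
|c − (10)| = 10√2.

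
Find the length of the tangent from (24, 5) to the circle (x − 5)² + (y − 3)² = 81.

Centre (5, 3), r² = 81. |PO|² = (19)² + (2)² = 365.
Power of the point: PT² = |PO|² − r² = 284, so PT = 2√71.

2√71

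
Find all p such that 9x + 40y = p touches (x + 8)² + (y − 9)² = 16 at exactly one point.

Tangency holds when the distance from the centre (−8, 9) to the line equals the radius 4:
|9·(−8) + 40·9 − p| / √1681 = 4
|p − (288)| = 4·41, so p = 452 or p = 124.

p = 124 or p = 452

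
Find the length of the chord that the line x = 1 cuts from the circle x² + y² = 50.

Centre (0, 0), r² = 50. Perpendicular distance d from centre to line = |−1| / √1 = 1.
Chord = 2√(r² − d²) = 2·√(49) = 14.

14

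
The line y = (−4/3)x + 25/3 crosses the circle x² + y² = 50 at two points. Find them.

(1, 7) and (7, −1)

From the line, y = (25 − 4x)/3. Substituting:
25x² − 200x + 175 = 0  ⟹  x² − 8x + 7 = 0
x = 7 or x = 1, giving (7, −1) and (1, 7).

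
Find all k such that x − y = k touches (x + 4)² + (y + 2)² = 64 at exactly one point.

k = −2 ± 8√2

Tangency holds when the distance from the centre (−4, −2) to the line equals the radius 8:
|1·(−4) − 1·(−2) − k| / √2 = 8
|k − (−2)| = 8√2.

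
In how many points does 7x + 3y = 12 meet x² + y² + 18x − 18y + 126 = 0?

Substituting the line into the circle gives 58x² + 372x + 630 = 0.
Discriminant = (372)² − 4·58·(630) = −7776 < 0.
No real roots: the line does not meet the circle.

0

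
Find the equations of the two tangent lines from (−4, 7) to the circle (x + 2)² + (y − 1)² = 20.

A line y − (7) = m(x − (−4)) is tangent when its distance from (−2, 1) is 2√5:
[m·(2) − (−6)]² = 20(m² + 1)
2m² − 3m − 2 = 0, so m = 2 or m = −1/2.
With m = 2: 2x − y = −15. With m = −1/2: x + 2y = 10.

2x − y = −15 and x + 2y = 10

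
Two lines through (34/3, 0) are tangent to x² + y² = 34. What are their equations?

3x + 5y = 34 and 3x − 5y = 34

A line y − (0) = m(x − (34/3)) is tangent when its distance from (0, 0) is √34:
(−34/3m − (0))² = 34(m² + 1)
25m² − 9 = 0, so m = −3/5 or m = 3/5.
Through (34/3, 0) these give 3x + 5y = 34 and 3x − 5y = 34.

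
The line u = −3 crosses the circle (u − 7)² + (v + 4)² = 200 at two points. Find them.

(−3, −14) and (−3, 6)

The line gives u = −3. Substituting into the circle:
v² + 8v − 84 = 0
v = 6 or v = −14, giving (−3, 6) and (−3, −14).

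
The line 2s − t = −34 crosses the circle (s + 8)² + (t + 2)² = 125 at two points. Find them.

(−19, −4) and (−13, 8)

Express t = 2s + 34 and substitute into the circle:
5s² + 160s + 1235 = 0  ⟹  s² + 32s + 247 = 0
s = −13 or s = −19, giving (−13, 8) and (−19, −4).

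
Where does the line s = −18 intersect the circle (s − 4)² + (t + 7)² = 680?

The line gives s = −18. Substituting into the circle:
t² + 14t − 147 = 0
t = 7 or t = −21, giving (−18, 7) and (−18, −21).

(−18, −21) and (−18, 7)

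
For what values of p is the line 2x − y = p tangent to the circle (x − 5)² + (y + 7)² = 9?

The line touches the circle iff its distance from (5, −7) is 3:
|2·5 − 1·(−7) − p| / √5 = 3
|p − (17)| = 3√5.

p = 17 ± 3√5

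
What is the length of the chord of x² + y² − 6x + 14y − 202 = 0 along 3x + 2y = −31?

8√13

From the line, y = (−31 − 3x)/2. Substituting:
13x² + 78x − 715 = 0  ⟹  x² + 6x − 55 = 0
x = 5 or x = −11, giving (5, −23) and (−11, 1).
Chord length = distance between (5, −23) and (−11, 1) = √832 = 8√13.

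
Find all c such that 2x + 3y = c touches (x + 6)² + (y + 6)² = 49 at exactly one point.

c = −30 ± 7√13

The line touches the circle iff its distance from (−6, −6) is 7:
|2·(−6) + 3·(−6) − c| / √13 = 7
|c − (−30)| = 7√13.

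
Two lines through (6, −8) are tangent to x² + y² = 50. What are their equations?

Let a tangent through (6, −8) have slope m. Its distance from (0, 0) must equal 5√2:
[m·(−6) − (8)]² = 50(m² + 1)
7m² − 48m − 7 = 0, so m = −1/7 or m = 7.
With m = −1/7: x + 7y = −50. With m = 7: 7x − y = 50.

x + 7y = −50 and 7x − y = 50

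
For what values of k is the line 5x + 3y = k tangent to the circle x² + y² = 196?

For a tangent, require d(centre, line) = r = 14.
|5·0 + 3·0 − k| / √34 = 14
|k| = 14√34.

k = ±14√34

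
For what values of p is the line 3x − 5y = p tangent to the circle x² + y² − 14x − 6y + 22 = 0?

p = 6 ± 6√34

For a tangent, require d(centre, line) = r = 6.
|3·7 − 5·3 − p| / √34 = 6
|p − (6)| = 6√34.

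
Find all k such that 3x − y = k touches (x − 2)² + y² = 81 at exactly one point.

k = 6 ± 9√10

Tangency holds when the distance from the centre (2, 0) to the line equals the radius 9:
|3·2 − 1·0 − k| / √10 = 9
|k − (6)| = 9√10.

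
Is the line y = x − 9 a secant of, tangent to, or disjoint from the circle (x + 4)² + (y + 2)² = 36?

d² = (1·(−4) − 1·(−2) − (9))²/2 = 121/2; r² = 36.
Since d² > r², the line lies outside the circle.

disjoint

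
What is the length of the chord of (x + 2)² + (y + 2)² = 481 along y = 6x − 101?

4√37

Substitute y = 6x − 101:
37x² − 1184x + 9324 = 0  ⟹  x² − 32x + 252 = 0
x = 18 or x = 14, giving (18, 7) and (14, −17).
|(18, 7) − (14, −17)| = √((4)² + (24)²) = 4√37.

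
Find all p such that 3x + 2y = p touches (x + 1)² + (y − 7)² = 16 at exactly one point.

p = 11 ± 4√13

The line touches the circle iff its distance from (−1, 7) is 4:
|3·(−1) + 2·7 − p| / √13 = 4
|p − (11)| = 4√13.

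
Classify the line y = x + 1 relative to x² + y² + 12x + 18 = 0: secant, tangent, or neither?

secant

d² = (1·(−6) − 1·0 − (−1))²/2 = 25/2; r² = 18.
Since d² < r², the line cuts the circle twice.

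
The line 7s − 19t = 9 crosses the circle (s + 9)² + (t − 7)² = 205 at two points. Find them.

(−15, −6) and (4, 1)

Express t = (−9 + 7s)/19 and substitute into the circle:
410s² + 4510s − 24600 = 0  ⟹  s² + 11s − 60 = 0
s = 4 or s = −15, giving (4, 1) and (−15, −6).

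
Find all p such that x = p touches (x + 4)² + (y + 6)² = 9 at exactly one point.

The line touches the circle iff its distance from (−4, −6) is 3:
|1·(−4) + 0·(−6) − p| / √1 = 3
|p − (−4)| = 3, so p = −1 or p = −7.

p = −7 or p = −1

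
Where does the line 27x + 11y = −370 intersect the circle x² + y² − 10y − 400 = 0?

(−19, 13) and (−8, −14)

Express y = (−370 − 27x)/11 and substitute into the circle:
850x² + 22950x + 129200 = 0  ⟹  x² + 27x + 152 = 0
x = −8 or x = −19, giving (−8, −14) and (−19, 13).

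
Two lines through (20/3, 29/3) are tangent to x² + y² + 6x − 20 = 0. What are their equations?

Let a tangent through (20/3, 29/3) have slope m. Its distance from (−3, 0) must equal √29:
[m·(−29/3) − (−29/3)]² = 29(m² + 1)
10m² − 29m + 10 = 0, so m = 2/5 or m = 5/2.
With m = 2/5: 2x − 5y = −35. With m = 5/2: 5x − 2y = 14.

2x − 5y = −35 and 5x − 2y = 14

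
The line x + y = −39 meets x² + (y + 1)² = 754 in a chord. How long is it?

Express y = −x − 39 and substitute into the circle:
2x² + 76x + 690 = 0  ⟹  x² + 38x + 345 = 0
x = −15 or x = −23, giving (−15, −24) and (−23, −16).
|(−15, −24) − (−23, −16)| = √((8)² + (−8)²) = 8√2.

8√2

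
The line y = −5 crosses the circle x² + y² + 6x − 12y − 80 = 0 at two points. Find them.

(−5, −5) and (−1, −5)

Express y = −5 and substitute into the circle:
x² + 6x + 5 = 0
x = −1 or x = −5, giving (−1, −5) and (−5, −5).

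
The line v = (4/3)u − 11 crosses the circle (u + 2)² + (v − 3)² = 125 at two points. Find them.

(3, −7) and (9, 1)

Express v = (−33 + 4u)/3 and substitute into the circle:
25u² − 300u + 675 = 0  ⟹  u² − 12u + 27 = 0
u = 9 or u = 3, giving (9, 1) and (3, −7).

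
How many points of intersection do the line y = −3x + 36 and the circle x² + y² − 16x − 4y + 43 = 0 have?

Centre (8, 2), r² = 25. Distance² from centre to line = (−10)²/10 = 10.
Since d² < r², the line cuts the circle twice.

2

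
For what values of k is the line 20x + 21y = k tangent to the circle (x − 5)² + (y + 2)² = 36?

k = −116 or k = 232

For a tangent, require d(centre, line) = r = 6.
|20·5 + 21·(−2) − k| / √841 = 6
|k − (58)| = 6·29, so k = 232 or k = −116.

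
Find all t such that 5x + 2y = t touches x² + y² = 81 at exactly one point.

Tangency holds when the distance from the centre (0, 0) to the line equals the radius 9:
|5·0 + 2·0 − t| / √29 = 9
|t| = 9√29.

t = ±9√29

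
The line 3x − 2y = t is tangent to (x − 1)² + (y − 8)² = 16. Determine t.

Tangency holds when the distance from the centre (1, 8) to the line equals the radius 4:
|3·1 − 2·8 − t| / √13 = 4
|t − (−13)| = 4√13.

t = −13 ± 4√13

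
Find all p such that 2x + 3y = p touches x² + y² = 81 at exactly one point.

Tangency holds when the distance from the centre (0, 0) to the line equals the radius 9:
|2·0 + 3·0 − p| / √13 = 9
|p| = 9√13.

p = ±9√13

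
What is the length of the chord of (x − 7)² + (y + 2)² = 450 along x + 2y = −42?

6√5

The distance from (7, −2) to the line is 45/√5, and r² = 450.
Chord = 2√(r² − d²) = 2·√(45) = 6√5.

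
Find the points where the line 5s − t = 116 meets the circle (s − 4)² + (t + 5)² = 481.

From the line, t = 5s − 116. Substituting:
26s² − 1118s + 11856 = 0  ⟹  s² − 43s + 456 = 0
s = 24 or s = 19, giving (24, 4) and (19, −21).

(19, −21) and (24, 4)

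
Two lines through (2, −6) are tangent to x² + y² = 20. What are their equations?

A line y − (−6) = m(x − (2)) is tangent when its distance from (0, 0) is 2√5:
(−2m − (6))² = 20(m² + 1)
2m² − 3m − 2 = 0, so m = −1/2 or m = 2.
With m = −1/2: x + 2y = −10. With m = 2: 2x − y = 10.

x + 2y = −10 and 2x − y = 10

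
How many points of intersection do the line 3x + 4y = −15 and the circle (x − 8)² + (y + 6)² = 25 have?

2

d² = (3·8 + 4·(−6) − (−15))²/25 = 9; r² = 25.
Since d² < r², the line cuts the circle twice.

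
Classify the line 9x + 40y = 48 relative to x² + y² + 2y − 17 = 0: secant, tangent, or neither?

Centre (0, −1), r² = 18. Distance² from centre to line = (−88)²/1681 = 7744/1681.
Since d² < r², the line cuts the circle twice.

secant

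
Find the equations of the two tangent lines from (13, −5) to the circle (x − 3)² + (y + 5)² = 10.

x + 3y = −2 and x − 3y = 28

Write the tangent as mx − y + (−5 − m·(13)) = 0 and set its distance from the centre to √10:
[m·(−10) − (0)]² = 10(m² + 1)
9m² − 1 = 0, so m = −1/3 or m = 1/3.
Through (13, −5) these give x + 3y = −2 and x − 3y = 28.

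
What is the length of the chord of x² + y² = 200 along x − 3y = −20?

From the line, y = (20 + x)/3. Substituting:
10x² + 40x − 1400 = 0  ⟹  x² + 4x − 140 = 0
x = 10 or x = −14, giving (10, 10) and (−14, 2).
Chord length = distance between (10, 10) and (−14, 2) = √640 = 8√10.

8√10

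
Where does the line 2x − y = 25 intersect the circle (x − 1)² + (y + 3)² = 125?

Express y = 2x − 25 and substitute into the circle:
5x² − 90x + 360 = 0  ⟹  x² − 18x + 72 = 0
x = 12 or x = 6, giving (12, −1) and (6, −13).

(6, −13) and (12, −1)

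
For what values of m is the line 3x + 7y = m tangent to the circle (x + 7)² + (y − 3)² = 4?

m = ±2√58

For a tangent, require d(centre, line) = r = 2.
|3·(−7) + 7·3 − m| / √58 = 2
|m| = 2√58.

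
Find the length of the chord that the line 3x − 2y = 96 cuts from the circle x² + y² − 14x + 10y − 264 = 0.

2√13

Substitute y = (−96 + 3x)/2:
13x² − 572x + 6240 = 0  ⟹  x² − 44x + 480 = 0
x = 24 or x = 20, giving (24, −12) and (20, −18).
|(24, −12) − (20, −18)| = √((4)² + (6)²) = 2√13.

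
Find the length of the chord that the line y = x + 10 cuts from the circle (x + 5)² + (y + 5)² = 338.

Express y = x + 10 and substitute into the circle:
2x² + 40x − 88 = 0  ⟹  x² + 20x − 44 = 0
x = 2 or x = −22, giving (2, 12) and (−22, −12).
|(2, 12) − (−22, −12)| = √((24)² + (24)²) = 24√2.

24√2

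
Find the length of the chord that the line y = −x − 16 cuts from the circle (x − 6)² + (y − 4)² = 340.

2√2

The distance from (6, 4) to the line is 26/√2, and r² = 340.
Half the chord is √(r² − d²) = √(2), so the full chord is 2√2.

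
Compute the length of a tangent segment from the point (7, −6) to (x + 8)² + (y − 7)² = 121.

√273

With centre O = (−8, 7), |OP|² = 394 and r² = 121.
By the tangent–radius right angle, tangent length = √(|PO|² − r²) = √273.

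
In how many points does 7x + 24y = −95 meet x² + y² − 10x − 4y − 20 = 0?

0

d² = (7·5 + 24·2 − (−95))²/625 = 31684/625; r² = 49.
Since d² > r², the line lies outside the circle.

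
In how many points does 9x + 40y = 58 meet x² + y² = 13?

d² = (9·0 + 40·0 − (58))²/1681 = 3364/1681; r² = 13.
Since d² < r², the line cuts the circle twice.

2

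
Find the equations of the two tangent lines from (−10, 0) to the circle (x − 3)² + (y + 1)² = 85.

Let a tangent through (−10, 0) have slope m. Its distance from (3, −1) must equal √85:
(13m − (−1))² = 85(m² + 1)
42m² + 13m − 42 = 0, so m = 6/7 or m = −7/6.
Through (−10, 0) these give 6x − 7y = −60 and 7x + 6y = −70.

6x − 7y = −60 and 7x + 6y = −70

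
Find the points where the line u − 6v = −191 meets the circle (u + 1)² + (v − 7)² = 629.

Express v = (191 + u)/6 and substitute into the circle:
37u² + 370u − 407 = 0  ⟹  u² + 10u − 11 = 0
u = 1 or u = −11, giving (1, 32) and (−11, 30).

(−11, 30) and (1, 32)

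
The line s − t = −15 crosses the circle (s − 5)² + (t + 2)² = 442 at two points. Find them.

(−16, −1) and (4, 19)

Express t = s + 15 and substitute into the circle:
2s² + 24s − 128 = 0  ⟹  s² + 12s − 64 = 0
s = 4 or s = −16, giving (4, 19) and (−16, −1).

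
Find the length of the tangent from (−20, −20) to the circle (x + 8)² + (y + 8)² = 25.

Centre (−8, −8), r² = 25. |PO|² = (−12)² + (−12)² = 288.
By the tangent–radius right angle, tangent length = √(|PO|² − r²) = √263.

√263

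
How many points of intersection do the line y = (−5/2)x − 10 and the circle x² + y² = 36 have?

Substituting the line into the circle gives 29x² + 200x + 256 = 0.
Δ = 40000 − 29696 = 10304.
Two real roots: the line is a secant.

2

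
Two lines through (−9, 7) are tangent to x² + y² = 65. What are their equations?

x − 8y = −65 and 8x + y = −65

Let a tangent through (−9, 7) have slope m. Its distance from (0, 0) must equal √65:
[m·(9) − (−7)]² = 65(m² + 1)
8m² + 63m − 8 = 0, so m = 1/8 or m = −8.
With m = 1/8: x − 8y = −65. With m = −8: 8x + y = −65.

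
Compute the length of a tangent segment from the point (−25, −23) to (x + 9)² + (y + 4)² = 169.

With centre O = (−9, −4), |OP|² = 617 and r² = 169.
Power of the point: PT² = |PO|² − r² = 448, so PT = 8√7.

8√7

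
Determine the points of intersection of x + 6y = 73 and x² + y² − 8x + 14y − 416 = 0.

(−5, 13) and (19, 9)

From the line, y = (73 − x)/6. Substituting:
37x² − 518x − 3515 = 0  ⟹  x² − 14x − 95 = 0
x = 19 or x = −5, giving (19, 9) and (−5, 13).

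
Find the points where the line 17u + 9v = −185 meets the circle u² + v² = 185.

From the line, v = (−185 − 17u)/9. Substituting:
370u² + 6290u + 19240 = 0  ⟹  u² + 17u + 52 = 0
u = −4 or u = −13, giving (−4, −13) and (−13, 4).

(−13, 4) and (−4, −13)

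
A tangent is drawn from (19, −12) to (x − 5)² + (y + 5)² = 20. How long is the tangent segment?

15

The centre is (5, −5) and r = 2√5. The square of the distance from P to the centre is 196 + 49 = 245.
Power of the point: PT² = |PO|² − r² = 225, so PT = 15.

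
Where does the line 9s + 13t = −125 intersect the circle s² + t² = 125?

Express t = (−125 − 9s)/13 and substitute into the circle:
250s² + 2250s − 5500 = 0  ⟹  s² + 9s − 22 = 0
s = 2 or s = −11, giving (2, −11) and (−11, −2).

(−11, −2) and (2, −11)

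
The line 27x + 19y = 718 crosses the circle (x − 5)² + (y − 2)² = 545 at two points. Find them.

Express y = (718 − 27x)/19 and substitute into the circle:
1090x² − 40330x + 274680 = 0  ⟹  x² − 37x + 252 = 0
x = 28 or x = 9, giving (28, −2) and (9, 25).

(9, 25) and (28, −2)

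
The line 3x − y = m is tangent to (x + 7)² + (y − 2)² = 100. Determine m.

m = −23 ± 10√10

The line touches the circle iff its distance from (−7, 2) is 10:
|3·(−7) − 1·2 − m| / √10 = 10
|m − (−23)| = 10√10.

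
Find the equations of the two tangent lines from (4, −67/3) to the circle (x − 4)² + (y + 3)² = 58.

Write the tangent as mx − y + (−67/3 − m·(4)) = 0 and set its distance from the centre to √58:
[m·(0) − (58/3)]² = 58(m² + 1)
9m² − 49 = 0, so m = −7/3 or m = 7/3.
Through (4, −67/3) these give 7x + 3y = −39 and 7x − 3y = 95.

7x + 3y = −39 and 7x − 3y = 95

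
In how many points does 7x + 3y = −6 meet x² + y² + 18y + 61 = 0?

Centre (0, −9), r² = 20. Distance² from centre to line = (−21)²/58 = 441/58.
Since d² < r², the line cuts the circle twice.

2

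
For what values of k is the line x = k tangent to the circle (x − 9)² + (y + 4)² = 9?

Tangency holds when the distance from the centre (9, −4) to the line equals the radius 3:
|1·9 + 0·(−4) − k| / √1 = 3
|k − (9)| = 3, so k = 12 or k = 6.

k = 6 or k = 12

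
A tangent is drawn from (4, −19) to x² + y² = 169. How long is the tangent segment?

The centre is (0, 0) and r = 13. The square of the distance from P to the centre is 16 + 361 = 377.
By the tangent–radius right angle, tangent length = √(|PO|² − r²) = √208 = 4√13.

4√13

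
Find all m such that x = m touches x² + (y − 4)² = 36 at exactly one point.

m = −6 or m = 6

Tangency holds when the distance from the centre (0, 4) to the line equals the radius 6:
|1·0 + 0·4 − m| / √1 = 6
|m| = 6, so m = 6 or m = −6.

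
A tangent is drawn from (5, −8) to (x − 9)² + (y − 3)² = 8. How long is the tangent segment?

With centre O = (9, 3), |OP|² = 137 and r² = 8.
The tangent meets the radius at right angles, so tangent² = |PO|² − r² = 137 − 8 = 129.

√129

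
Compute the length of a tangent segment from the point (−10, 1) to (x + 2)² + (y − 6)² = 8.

9

The centre is (−2, 6) and r = 2√2. The square of the distance from P to the centre is 64 + 25 = 89.
By the tangent–radius right angle, tangent length = √(|PO|² − r²) = √81 = 9.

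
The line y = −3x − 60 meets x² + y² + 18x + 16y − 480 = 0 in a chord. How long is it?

15√10

Centre (−9, −8), r² = 625. Perpendicular distance d from centre to line = |25| / √10 = 25/√10.
Chord = 2√(r² − d²) = 2·√(1125/2) = 15√10.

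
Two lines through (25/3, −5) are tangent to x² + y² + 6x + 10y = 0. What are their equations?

Write the tangent as mx − y + (−5 − m·(25/3)) = 0 and set its distance from the centre to √34:
[m·(−34/3) − (0)]² = 34(m² + 1)
25m² − 9 = 0, so m = 3/5 or m = −3/5.
Through (25/3, −5) these give 3x − 5y = 50 and 3x + 5y = 0.

3x − 5y = 50 and 3x + 5y = 0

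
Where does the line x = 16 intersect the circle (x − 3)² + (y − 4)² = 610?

The line gives x = 16. Substituting into the circle:
y² − 8y − 425 = 0
y = 25 or y = −17, giving (16, 25) and (16, −17).

(16, −17) and (16, 25)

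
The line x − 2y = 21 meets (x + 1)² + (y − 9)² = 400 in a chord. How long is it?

Centre (−1, 9), r² = 400. Perpendicular distance d from centre to line = |−40| / √5 = 40/√5.
Chord = 2√(r² − d²) = 2·√(80) = 8√5.

8√5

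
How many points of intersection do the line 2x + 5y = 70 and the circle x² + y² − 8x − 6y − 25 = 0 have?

0

d² = (2·4 + 5·3 − (70))²/29 = 2209/29; r² = 50.
Since d² > r², the line lies outside the circle.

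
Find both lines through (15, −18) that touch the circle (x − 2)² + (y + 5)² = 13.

2x + 3y = −24 and 3x + 2y = 9

A line y − (−18) = m(x − (15)) is tangent when its distance from (2, −5) is √13:
(−13m − (13))² = 13(m² + 1)
6m² + 13m + 6 = 0, so m = −2/3 or m = −3/2.
With m = −2/3: 2x + 3y = −24. With m = −3/2: 3x + 2y = 9.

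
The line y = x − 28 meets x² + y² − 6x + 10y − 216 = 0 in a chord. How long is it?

10√2

Express y = x − 28 and substitute into the circle:
2x² − 52x + 288 = 0  ⟹  x² − 26x + 144 = 0
x = 18 or x = 8, giving (18, −10) and (8, −20).
|(18, −10) − (8, −20)| = √((10)² + (10)²) = 10√2.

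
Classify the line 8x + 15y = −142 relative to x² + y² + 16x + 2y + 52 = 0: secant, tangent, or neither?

neither

Substituting the line into the circle gives 289x² + 5632x + 27604 = 0.
Discriminant = (5632)² − 4·289·(27604) = −190800 < 0.
No real roots: the line does not meet the circle.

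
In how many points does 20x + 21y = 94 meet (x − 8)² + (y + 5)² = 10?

Substituting the line into the circle gives 841x² − 15016x + 63415 = 0.
Δ = 225480256 − 213328060 = 12152196.
Two real roots: the line is a secant.

2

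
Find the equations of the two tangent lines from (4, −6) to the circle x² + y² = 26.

5x − y = 26 and x + 5y = −26

Write the tangent as mx − y + (−6 − m·(4)) = 0 and set its distance from the centre to √26:
(−4m − (6))² = 26(m² + 1)
5m² − 24m − 5 = 0, so m = 5 or m = −1/5.
Through (4, −6) these give 5x − y = 26 and x + 5y = −26.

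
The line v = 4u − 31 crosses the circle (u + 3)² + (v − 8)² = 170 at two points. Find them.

Substitute v = 4u − 31:
17u² − 306u + 1360 = 0  ⟹  u² − 18u + 80 = 0
u = 10 or u = 8, giving (10, 9) and (8, 1).

(8, 1) and (10, 9)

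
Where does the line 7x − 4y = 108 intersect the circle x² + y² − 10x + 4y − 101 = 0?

From the line, y = (−108 + 7x)/4. Substituting:
65x² − 1560x + 8320 = 0  ⟹  x² − 24x + 128 = 0
x = 16 or x = 8, giving (16, 1) and (8, −13).

(8, −13) and (16, 1)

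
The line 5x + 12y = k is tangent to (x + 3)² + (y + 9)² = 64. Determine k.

Tangency holds when the distance from the centre (−3, −9) to the line equals the radius 8:
|5·(−3) + 12·(−9) − k| / √169 = 8
|k − (−123)| = 8·13, so k = −19 or k = −227.

k = −227 or k = −19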